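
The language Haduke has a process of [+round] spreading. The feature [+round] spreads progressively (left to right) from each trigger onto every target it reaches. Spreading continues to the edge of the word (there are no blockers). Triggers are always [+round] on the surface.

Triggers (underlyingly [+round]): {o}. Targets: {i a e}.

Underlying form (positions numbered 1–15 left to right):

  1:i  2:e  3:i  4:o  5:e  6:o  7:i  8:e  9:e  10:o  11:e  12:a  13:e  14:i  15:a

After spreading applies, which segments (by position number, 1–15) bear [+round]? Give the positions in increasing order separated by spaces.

From /o/ at 4 rightward: 5 /e/ → [+round]; 6 /o/ is itself a trigger — this domain ends here.
From /o/ at 6 rightward: 7 /i/ → [+round]; 8 /e/ → [+round]; 9 /e/ → [+round]; 10 /o/ is itself a trigger — this domain ends here.
From /o/ at 10 rightward: 11 /e/ → [+round]; 12 /a/ → [+round]; 13 /e/ → [+round]; 14 /i/ → [+round]; 15 /a/ → [+round]; word edge.
Targets with no active source: positions 1 2 3 stay [-round].

4 5 6 7 8 9 10 11 12 13 14 15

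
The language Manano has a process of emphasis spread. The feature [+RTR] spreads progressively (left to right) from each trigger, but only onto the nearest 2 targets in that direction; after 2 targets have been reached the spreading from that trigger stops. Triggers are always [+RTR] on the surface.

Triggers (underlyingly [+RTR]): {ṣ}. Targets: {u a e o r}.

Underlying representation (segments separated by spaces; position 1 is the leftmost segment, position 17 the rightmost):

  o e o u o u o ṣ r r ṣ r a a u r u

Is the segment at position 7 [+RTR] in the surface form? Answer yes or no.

From /ṣ/ at 8 rightward: 9 /r/ → [+RTR]; 10 /r/ → [+RTR]; bound reached.
From /ṣ/ at 11 rightward: 12 /r/ → [+RTR]; 13 /a/ → [+RTR]; bound reached.
Targets with no active source: positions 1 2 3 4 5 6 7 14 15 16 17 stay [-emphatic].
[+RTR] positions on the surface: 8 9 10 11 12 13.

no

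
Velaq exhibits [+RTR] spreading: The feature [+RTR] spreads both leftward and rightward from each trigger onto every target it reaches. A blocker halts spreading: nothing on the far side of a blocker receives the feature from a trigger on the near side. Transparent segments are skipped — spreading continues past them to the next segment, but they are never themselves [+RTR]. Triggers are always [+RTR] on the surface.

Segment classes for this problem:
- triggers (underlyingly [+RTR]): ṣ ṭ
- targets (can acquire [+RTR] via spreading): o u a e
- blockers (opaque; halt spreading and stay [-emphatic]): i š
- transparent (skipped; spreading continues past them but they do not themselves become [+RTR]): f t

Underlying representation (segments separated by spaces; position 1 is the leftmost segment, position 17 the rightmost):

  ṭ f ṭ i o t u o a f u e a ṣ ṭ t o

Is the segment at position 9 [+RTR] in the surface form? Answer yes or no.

yes

From /ṭ/ at 1 rightward: 2 /f/ transparent; 3 /ṭ/ is itself a trigger — this domain ends here.
From /ṭ/ at 1 leftward: word edge.
From /ṭ/ at 3 rightward: 4 /i/ blocks.
From /ṭ/ at 3 leftward: 2 /f/ transparent; 1 /ṭ/ is itself a trigger — this domain ends here.
From /ṣ/ at 14 rightward: 15 /ṭ/ is itself a trigger — this domain ends here.
From /ṣ/ at 14 leftward: 13 /a/ → [+RTR]; 12 /e/ → [+RTR]; 11 /u/ → [+RTR]; 10 /f/ transparent; 9 /a/ → [+RTR]; 8 /o/ → [+RTR]; 7 /u/ → [+RTR]; 6 /t/ transparent; 5 /o/ → [+RTR]; 4 /i/ blocks.
From /ṭ/ at 15 rightward: 16 /t/ transparent; 17 /o/ → [+RTR]; word edge.
From /ṭ/ at 15 leftward: 14 /ṣ/ is itself a trigger — this domain ends here.
[+RTR] positions on the surface: 1 3 5 7 8 9 11 12 13 14 15 17.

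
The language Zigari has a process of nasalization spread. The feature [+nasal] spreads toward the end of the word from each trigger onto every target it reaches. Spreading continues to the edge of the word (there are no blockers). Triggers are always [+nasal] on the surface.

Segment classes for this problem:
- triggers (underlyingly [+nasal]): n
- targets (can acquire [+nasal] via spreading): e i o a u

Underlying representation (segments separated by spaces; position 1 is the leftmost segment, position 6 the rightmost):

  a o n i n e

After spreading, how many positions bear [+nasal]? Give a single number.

From /n/ at 3 rightward: 4 /i/ → [+nasal]; 5 /n/ is itself a trigger — this domain ends here.
From /n/ at 5 rightward: 6 /e/ → [+nasal]; word edge.
Targets with no active source: positions 1 2 stay [-nasal].
[+nasal] positions on the surface: 3 4 5 6.

4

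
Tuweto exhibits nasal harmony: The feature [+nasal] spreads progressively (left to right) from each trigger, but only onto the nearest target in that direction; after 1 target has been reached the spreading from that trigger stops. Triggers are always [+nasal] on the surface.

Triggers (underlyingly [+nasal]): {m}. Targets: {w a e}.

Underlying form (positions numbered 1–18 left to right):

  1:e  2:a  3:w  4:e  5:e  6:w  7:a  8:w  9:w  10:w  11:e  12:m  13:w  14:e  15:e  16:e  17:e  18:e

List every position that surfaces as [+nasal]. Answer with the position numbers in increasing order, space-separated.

12 13

From /m/ at 12 rightward: 13 /w/ → [+nasal]; bound reached.
Targets with no active source: positions 1 2 3 4 5 6 7 8 9 10 11 14 15 16 17 18 stay [-nasal].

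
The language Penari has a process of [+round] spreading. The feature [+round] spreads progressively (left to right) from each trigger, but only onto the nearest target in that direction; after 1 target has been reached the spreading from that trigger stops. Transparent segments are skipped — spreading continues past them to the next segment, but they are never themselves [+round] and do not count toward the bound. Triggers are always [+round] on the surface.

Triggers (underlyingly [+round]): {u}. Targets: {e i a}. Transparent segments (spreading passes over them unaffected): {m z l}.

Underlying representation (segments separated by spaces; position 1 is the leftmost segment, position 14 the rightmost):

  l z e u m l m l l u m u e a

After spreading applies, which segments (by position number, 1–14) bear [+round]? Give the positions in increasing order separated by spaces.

4 10 12 13

From /u/ at 4 rightward: 5 /m/ transparent; 6 /l/ transparent; 7 /m/ transparent; 8 /l/ transparent; 9 /l/ transparent; 10 /u/ is itself a trigger — this domain ends here.
From /u/ at 10 rightward: 11 /m/ transparent; 12 /u/ is itself a trigger — this domain ends here.
From /u/ at 12 rightward: 13 /e/ → [+round]; bound reached.
Targets with no active source: positions 3 14 stay [-round].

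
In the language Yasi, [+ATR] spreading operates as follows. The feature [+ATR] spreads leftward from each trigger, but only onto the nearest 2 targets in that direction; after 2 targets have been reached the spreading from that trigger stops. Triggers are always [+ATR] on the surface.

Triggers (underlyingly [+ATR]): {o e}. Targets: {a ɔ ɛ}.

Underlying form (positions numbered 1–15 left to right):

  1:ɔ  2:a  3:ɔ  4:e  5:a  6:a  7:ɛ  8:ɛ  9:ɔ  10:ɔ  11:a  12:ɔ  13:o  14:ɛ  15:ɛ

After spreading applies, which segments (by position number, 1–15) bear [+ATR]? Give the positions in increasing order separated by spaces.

From /e/ at 4 leftward: 3 /ɔ/ → [+ATR]; 2 /a/ → [+ATR]; bound reached.
From /o/ at 13 leftward: 12 /ɔ/ → [+ATR]; 11 /a/ → [+ATR]; bound reached.
Targets with no active source: positions 1 5 6 7 8 9 10 14 15 stay [-ATR].

2 3 4 11 12 13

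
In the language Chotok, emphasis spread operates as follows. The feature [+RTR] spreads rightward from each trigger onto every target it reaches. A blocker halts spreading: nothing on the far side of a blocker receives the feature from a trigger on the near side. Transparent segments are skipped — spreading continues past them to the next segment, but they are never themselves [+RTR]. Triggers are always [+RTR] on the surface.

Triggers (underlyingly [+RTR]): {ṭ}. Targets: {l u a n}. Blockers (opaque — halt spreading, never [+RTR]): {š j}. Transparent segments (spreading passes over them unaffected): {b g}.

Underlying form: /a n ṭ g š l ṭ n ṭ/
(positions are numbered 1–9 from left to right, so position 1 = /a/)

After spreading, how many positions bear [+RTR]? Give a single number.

4

From /ṭ/ at 3 rightward: 4 /g/ transparent; 5 /š/ blocks.
From /ṭ/ at 7 rightward: 8 /n/ → [+RTR]; 9 /ṭ/ is itself a trigger — this domain ends here.
From /ṭ/ at 9 rightward: word edge.
Targets with no active source: positions 1 2 6 stay [-emphatic].
[+RTR] positions on the surface: 3 7 8 9.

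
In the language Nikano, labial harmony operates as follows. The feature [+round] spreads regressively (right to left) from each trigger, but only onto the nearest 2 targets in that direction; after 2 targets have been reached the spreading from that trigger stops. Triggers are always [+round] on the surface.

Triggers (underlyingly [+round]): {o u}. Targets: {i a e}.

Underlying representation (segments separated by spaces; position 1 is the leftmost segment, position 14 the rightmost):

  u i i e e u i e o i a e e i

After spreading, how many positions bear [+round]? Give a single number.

From /u/ at 1 leftward: word edge.
From /u/ at 6 leftward: 5 /e/ → [+round]; 4 /e/ → [+round]; bound reached.
From /o/ at 9 leftward: 8 /e/ → [+round]; 7 /i/ → [+round]; bound reached.
Targets with no active source: positions 2 3 10 11 12 13 14 stay [-round].
[+round] positions on the surface: 1 4 5 6 7 8 9.

7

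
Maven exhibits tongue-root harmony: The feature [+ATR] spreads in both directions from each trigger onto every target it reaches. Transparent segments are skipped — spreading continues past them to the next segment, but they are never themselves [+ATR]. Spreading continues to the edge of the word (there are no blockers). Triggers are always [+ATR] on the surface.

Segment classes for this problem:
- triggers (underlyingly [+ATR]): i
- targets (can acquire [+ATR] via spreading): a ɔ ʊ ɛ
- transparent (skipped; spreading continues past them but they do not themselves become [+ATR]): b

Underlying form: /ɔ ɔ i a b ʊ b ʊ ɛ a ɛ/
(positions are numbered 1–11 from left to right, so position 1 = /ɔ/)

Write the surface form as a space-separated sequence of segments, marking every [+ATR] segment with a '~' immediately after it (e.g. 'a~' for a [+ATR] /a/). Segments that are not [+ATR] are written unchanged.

ɔ~ ɔ~ i~ a~ b ʊ~ b ʊ~ ɛ~ a~ ɛ~

From /i/ at 3 rightward: 4 /a/ → [+ATR]; 5 /b/ transparent; 6 /ʊ/ → [+ATR]; 7 /b/ transparent; 8 /ʊ/ → [+ATR]; 9 /ɛ/ → [+ATR]; 10 /a/ → [+ATR]; 11 /ɛ/ → [+ATR]; word edge.
From /i/ at 3 leftward: 2 /ɔ/ → [+ATR]; 1 /ɔ/ → [+ATR]; word edge.
[+ATR] positions on the surface: 1 2 3 4 6 8 9 10 11.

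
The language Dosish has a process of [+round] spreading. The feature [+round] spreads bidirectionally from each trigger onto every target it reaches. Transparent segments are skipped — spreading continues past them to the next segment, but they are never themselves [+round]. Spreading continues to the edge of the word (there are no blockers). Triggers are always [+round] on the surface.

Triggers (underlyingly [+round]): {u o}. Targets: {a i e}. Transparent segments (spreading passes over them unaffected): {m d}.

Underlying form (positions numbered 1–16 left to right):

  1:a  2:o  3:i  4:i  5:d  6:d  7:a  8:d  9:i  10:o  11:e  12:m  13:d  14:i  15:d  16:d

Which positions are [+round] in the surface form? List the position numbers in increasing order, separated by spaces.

From /o/ at 2 rightward: 3 /i/ → [+round]; 4 /i/ → [+round]; 5 /d/ transparent; 6 /d/ transparent; 7 /a/ → [+round]; 8 /d/ transparent; 9 /i/ → [+round]; 10 /o/ is itself a trigger — this domain ends here.
From /o/ at 2 leftward: 1 /a/ → [+round]; word edge.
From /o/ at 10 rightward: 11 /e/ → [+round]; 12 /m/ transparent; 13 /d/ transparent; 14 /i/ → [+round]; 15 /d/ transparent; 16 /d/ transparent; word edge.
From /o/ at 10 leftward: 9 /i/ → [+round]; 8 /d/ transparent; 7 /a/ → [+round]; 6 /d/ transparent; 5 /d/ transparent; 4 /i/ → [+round]; 3 /i/ → [+round]; 2 /o/ is itself a trigger — this domain ends here.

1 2 3 4 7 9 10 11 14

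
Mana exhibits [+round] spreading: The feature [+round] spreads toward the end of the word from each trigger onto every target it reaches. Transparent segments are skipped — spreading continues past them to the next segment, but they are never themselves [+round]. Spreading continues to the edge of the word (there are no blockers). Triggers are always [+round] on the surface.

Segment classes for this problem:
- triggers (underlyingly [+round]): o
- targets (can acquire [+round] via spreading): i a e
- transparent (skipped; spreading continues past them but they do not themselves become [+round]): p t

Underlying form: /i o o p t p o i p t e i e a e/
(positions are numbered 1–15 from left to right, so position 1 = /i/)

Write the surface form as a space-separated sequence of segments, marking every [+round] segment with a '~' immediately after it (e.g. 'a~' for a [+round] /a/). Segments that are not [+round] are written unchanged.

i o~ o~ p t p o~ i~ p t e~ i~ e~ a~ e~

From /o/ at 2 rightward: 3 /o/ is itself a trigger — this domain ends here.
From /o/ at 3 rightward: 4 /p/ transparent; 5 /t/ transparent; 6 /p/ transparent; 7 /o/ is itself a trigger — this domain ends here.
From /o/ at 7 rightward: 8 /i/ → [+round]; 9 /p/ transparent; 10 /t/ transparent; 11 /e/ → [+round]; 12 /i/ → [+round]; 13 /e/ → [+round]; 14 /a/ → [+round]; 15 /e/ → [+round]; word edge.
Target with no active source: position 1 stays [-round].
[+round] positions on the surface: 2 3 7 8 11 12 13 14 15.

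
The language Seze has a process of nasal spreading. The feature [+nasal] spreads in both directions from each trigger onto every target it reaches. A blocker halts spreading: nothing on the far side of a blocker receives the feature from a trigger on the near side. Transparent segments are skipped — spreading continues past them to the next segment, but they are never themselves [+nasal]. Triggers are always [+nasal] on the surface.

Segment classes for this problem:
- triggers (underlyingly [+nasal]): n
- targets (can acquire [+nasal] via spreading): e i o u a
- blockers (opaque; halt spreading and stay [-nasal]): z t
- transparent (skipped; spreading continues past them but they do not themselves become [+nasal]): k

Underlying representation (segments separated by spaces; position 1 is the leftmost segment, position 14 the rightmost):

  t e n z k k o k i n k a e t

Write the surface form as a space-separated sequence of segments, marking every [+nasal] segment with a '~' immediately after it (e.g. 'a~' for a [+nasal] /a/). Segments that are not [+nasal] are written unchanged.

t e~ n~ z k k o~ k i~ n~ k a~ e~ t

From /n/ at 3 rightward: 4 /z/ blocks.
From /n/ at 3 leftward: 2 /e/ → [+nasal]; 1 /t/ blocks.
From /n/ at 10 rightward: 11 /k/ transparent; 12 /a/ → [+nasal]; 13 /e/ → [+nasal]; 14 /t/ blocks.
From /n/ at 10 leftward: 9 /i/ → [+nasal]; 8 /k/ transparent; 7 /o/ → [+nasal]; 6 /k/ transparent; 5 /k/ transparent; 4 /z/ blocks.
[+nasal] positions on the surface: 2 3 7 9 10 12 13.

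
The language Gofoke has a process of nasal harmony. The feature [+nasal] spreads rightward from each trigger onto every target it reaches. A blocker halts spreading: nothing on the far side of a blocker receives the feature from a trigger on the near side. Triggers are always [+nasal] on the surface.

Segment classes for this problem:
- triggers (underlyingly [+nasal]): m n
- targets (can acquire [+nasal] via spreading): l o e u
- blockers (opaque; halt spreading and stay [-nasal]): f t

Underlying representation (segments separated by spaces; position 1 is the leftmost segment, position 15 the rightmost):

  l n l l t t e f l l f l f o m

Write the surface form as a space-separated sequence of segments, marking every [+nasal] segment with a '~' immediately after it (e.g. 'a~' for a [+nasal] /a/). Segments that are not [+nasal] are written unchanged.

l n~ l~ l~ t t e f l l f l f o m~

From /n/ at 2 rightward: 3 /l/ → [+nasal]; 4 /l/ → [+nasal]; 5 /t/ blocks.
From /m/ at 15 rightward: word edge.
Targets with no active source: positions 1 7 9 10 12 14 stay [-nasal].
[+nasal] positions on the surface: 2 3 4 15.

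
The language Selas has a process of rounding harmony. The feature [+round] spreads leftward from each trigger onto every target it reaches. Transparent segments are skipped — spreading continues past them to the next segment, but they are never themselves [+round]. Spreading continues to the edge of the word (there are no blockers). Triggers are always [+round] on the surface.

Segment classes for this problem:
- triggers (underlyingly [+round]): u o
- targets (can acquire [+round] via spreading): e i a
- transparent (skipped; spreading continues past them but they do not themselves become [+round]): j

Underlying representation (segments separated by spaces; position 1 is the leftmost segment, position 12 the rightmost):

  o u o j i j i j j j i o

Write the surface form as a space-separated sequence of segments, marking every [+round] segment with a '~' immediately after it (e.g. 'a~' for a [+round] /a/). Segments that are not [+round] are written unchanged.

From /o/ at 1 leftward: word edge.
From /u/ at 2 leftward: 1 /o/ is itself a trigger — this domain ends here.
From /o/ at 3 leftward: 2 /u/ is itself a trigger — this domain ends here.
From /o/ at 12 leftward: 11 /i/ → [+round]; 10 /j/ transparent; 9 /j/ transparent; 8 /j/ transparent; 7 /i/ → [+round]; 6 /j/ transparent; 5 /i/ → [+round]; 4 /j/ transparent; 3 /o/ is itself a trigger — this domain ends here.
[+round] positions on the surface: 1 2 3 5 7 11 12.

o~ u~ o~ j i~ j i~ j j j i~ o~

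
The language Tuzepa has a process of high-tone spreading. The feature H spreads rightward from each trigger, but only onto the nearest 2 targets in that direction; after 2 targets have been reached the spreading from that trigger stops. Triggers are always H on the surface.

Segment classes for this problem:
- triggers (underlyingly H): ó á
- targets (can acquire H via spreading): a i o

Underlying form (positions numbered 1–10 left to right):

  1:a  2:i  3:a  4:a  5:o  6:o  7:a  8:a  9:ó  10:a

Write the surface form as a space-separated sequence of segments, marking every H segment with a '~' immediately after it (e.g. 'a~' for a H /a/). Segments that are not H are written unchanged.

a i a a o o a a ó~ a~

From /ó/ at 9 rightward: 10 /a/ → H; word edge.
Targets with no active source: positions 1 2 3 4 5 6 7 8 stay [-high tone].
H positions on the surface: 9 10.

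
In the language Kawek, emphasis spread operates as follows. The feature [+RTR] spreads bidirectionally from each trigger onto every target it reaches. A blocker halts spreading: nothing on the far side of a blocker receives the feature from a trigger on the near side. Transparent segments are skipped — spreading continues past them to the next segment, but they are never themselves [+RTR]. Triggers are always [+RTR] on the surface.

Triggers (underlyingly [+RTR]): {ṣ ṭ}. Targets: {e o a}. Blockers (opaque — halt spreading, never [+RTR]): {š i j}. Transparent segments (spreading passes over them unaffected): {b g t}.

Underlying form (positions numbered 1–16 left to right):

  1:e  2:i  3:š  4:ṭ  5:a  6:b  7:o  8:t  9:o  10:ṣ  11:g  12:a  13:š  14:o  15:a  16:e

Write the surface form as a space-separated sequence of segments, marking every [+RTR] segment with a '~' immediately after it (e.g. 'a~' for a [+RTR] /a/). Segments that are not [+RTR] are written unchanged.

From /ṭ/ at 4 rightward: 5 /a/ → [+RTR]; 6 /b/ transparent; 7 /o/ → [+RTR]; 8 /t/ transparent; 9 /o/ → [+RTR]; 10 /ṣ/ is itself a trigger — this domain ends here.
From /ṭ/ at 4 leftward: 3 /š/ blocks.
From /ṣ/ at 10 rightward: 11 /g/ transparent; 12 /a/ → [+RTR]; 13 /š/ blocks.
From /ṣ/ at 10 leftward: 9 /o/ → [+RTR]; 8 /t/ transparent; 7 /o/ → [+RTR]; 6 /b/ transparent; 5 /a/ → [+RTR]; 4 /ṭ/ is itself a trigger — this domain ends here.
Targets with no active source: positions 1 14 15 16 stay [-emphatic].
[+RTR] positions on the surface: 4 5 7 9 10 12.

e i š ṭ~ a~ b o~ t o~ ṣ~ g a~ š o a e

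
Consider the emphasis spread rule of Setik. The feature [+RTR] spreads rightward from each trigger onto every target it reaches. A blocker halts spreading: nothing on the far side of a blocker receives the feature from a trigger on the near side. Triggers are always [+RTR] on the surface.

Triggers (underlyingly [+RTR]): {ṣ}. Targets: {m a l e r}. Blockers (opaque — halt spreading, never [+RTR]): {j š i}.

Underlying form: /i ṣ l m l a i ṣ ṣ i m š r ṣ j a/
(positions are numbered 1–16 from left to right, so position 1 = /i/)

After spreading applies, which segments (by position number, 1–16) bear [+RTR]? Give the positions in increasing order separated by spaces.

2 3 4 5 6 8 9 14

From /ṣ/ at 2 rightward: 3 /l/ → [+RTR]; 4 /m/ → [+RTR]; 5 /l/ → [+RTR]; 6 /a/ → [+RTR]; 7 /i/ blocks.
From /ṣ/ at 8 rightward: 9 /ṣ/ is itself a trigger — this domain ends here.
From /ṣ/ at 9 rightward: 10 /i/ blocks.
From /ṣ/ at 14 rightward: 15 /j/ blocks.
Targets with no active source: positions 11 13 16 stay [-emphatic].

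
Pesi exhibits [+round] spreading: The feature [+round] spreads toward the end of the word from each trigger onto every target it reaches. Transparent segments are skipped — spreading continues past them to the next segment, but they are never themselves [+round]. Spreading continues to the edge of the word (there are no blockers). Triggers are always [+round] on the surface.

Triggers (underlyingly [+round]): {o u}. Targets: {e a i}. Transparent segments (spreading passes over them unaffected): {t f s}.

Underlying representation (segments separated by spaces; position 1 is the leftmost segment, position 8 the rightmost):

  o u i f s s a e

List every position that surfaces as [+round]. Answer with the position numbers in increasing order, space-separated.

From /o/ at 1 rightward: 2 /u/ is itself a trigger — this domain ends here.
From /u/ at 2 rightward: 3 /i/ → [+round]; 4 /f/ transparent; 5 /s/ transparent; 6 /s/ transparent; 7 /a/ → [+round]; 8 /e/ → [+round]; word edge.

1 2 3 7 8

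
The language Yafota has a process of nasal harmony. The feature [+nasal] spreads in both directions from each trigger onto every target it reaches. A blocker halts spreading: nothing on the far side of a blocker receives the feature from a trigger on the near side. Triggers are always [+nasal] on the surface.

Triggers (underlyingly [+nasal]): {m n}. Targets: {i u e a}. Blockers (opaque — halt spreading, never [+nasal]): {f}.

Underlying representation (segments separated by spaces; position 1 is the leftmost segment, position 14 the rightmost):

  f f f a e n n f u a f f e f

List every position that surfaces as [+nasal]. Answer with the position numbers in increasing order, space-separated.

From /n/ at 6 rightward: 7 /n/ is itself a trigger — this domain ends here.
From /n/ at 6 leftward: 5 /e/ → [+nasal]; 4 /a/ → [+nasal]; 3 /f/ blocks.
From /n/ at 7 rightward: 8 /f/ blocks.
From /n/ at 7 leftward: 6 /n/ is itself a trigger — this domain ends here.
Targets with no active source: positions 9 10 13 stay [-nasal].

4 5 6 7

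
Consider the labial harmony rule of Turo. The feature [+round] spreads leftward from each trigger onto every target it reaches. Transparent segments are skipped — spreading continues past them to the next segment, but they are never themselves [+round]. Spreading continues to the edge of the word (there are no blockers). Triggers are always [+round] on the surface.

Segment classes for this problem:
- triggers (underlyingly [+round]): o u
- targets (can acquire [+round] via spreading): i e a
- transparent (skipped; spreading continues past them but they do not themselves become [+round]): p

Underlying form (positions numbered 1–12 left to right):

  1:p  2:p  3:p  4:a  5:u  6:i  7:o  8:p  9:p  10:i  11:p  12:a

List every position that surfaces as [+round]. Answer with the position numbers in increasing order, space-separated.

From /u/ at 5 leftward: 4 /a/ → [+round]; 3 /p/ transparent; 2 /p/ transparent; 1 /p/ transparent; word edge.
From /o/ at 7 leftward: 6 /i/ → [+round]; 5 /u/ is itself a trigger — this domain ends here.
Targets with no active source: positions 10 12 stay [-round].

4 5 6 7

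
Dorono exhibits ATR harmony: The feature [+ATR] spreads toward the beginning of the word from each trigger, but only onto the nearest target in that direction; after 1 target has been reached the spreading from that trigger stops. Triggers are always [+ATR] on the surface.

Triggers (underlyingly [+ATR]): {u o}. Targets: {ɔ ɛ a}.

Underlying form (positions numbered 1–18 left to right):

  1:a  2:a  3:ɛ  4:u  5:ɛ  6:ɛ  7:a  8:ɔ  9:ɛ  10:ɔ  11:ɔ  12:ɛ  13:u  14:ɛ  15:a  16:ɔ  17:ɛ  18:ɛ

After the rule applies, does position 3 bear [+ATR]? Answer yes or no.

From /u/ at 4 leftward: 3 /ɛ/ → [+ATR]; bound reached.
From /u/ at 13 leftward: 12 /ɛ/ → [+ATR]; bound reached.
Targets with no active source: positions 1 2 5 6 7 8 9 10 11 14 15 16 17 18 stay [-ATR].
[+ATR] positions on the surface: 3 4 12 13.

yes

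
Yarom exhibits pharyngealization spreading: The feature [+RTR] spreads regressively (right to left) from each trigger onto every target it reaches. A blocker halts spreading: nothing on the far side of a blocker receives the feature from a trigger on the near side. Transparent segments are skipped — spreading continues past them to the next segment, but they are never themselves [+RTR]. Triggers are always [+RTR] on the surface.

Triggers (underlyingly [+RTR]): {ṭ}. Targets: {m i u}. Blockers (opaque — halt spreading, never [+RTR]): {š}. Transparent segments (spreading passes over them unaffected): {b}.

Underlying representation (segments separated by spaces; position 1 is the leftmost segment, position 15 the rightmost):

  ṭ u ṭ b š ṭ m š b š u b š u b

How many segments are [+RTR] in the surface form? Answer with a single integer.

4

From /ṭ/ at 1 leftward: word edge.
From /ṭ/ at 3 leftward: 2 /u/ → [+RTR]; 1 /ṭ/ is itself a trigger — this domain ends here.
From /ṭ/ at 6 leftward: 5 /š/ blocks.
Targets with no active source: positions 7 11 14 stay [-emphatic].
[+RTR] positions on the surface: 1 2 3 6.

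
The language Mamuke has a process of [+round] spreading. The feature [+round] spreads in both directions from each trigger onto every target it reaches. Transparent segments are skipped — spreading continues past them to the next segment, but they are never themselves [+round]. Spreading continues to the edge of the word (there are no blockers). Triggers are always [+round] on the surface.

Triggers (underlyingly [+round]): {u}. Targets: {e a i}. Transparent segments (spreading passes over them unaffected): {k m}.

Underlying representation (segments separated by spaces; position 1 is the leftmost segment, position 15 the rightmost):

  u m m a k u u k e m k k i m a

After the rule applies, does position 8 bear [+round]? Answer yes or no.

From /u/ at 1 rightward: 2 /m/ transparent; 3 /m/ transparent; 4 /a/ → [+round]; 5 /k/ transparent; 6 /u/ is itself a trigger — this domain ends here.
From /u/ at 1 leftward: word edge.
From /u/ at 6 rightward: 7 /u/ is itself a trigger — this domain ends here.
From /u/ at 6 leftward: 5 /k/ transparent; 4 /a/ → [+round]; 3 /m/ transparent; 2 /m/ transparent; 1 /u/ is itself a trigger — this domain ends here.
From /u/ at 7 rightward: 8 /k/ transparent; 9 /e/ → [+round]; 10 /m/ transparent; 11 /k/ transparent; 12 /k/ transparent; 13 /i/ → [+round]; 14 /m/ transparent; 15 /a/ → [+round]; word edge.
From /u/ at 7 leftward: 6 /u/ is itself a trigger — this domain ends here.
[+round] positions on the surface: 1 4 6 7 9 13 15.

no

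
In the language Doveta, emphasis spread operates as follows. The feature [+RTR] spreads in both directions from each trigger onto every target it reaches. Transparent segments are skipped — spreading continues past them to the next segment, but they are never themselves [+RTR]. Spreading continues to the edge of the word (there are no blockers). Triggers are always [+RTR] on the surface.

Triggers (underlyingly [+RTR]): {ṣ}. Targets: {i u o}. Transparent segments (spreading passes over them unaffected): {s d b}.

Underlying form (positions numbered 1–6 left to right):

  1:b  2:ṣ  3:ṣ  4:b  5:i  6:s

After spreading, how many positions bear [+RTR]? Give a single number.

3

From /ṣ/ at 2 rightward: 3 /ṣ/ is itself a trigger — this domain ends here.
From /ṣ/ at 2 leftward: 1 /b/ transparent; word edge.
From /ṣ/ at 3 rightward: 4 /b/ transparent; 5 /i/ → [+RTR]; 6 /s/ transparent; word edge.
From /ṣ/ at 3 leftward: 2 /ṣ/ is itself a trigger — this domain ends here.
[+RTR] positions on the surface: 2 3 5.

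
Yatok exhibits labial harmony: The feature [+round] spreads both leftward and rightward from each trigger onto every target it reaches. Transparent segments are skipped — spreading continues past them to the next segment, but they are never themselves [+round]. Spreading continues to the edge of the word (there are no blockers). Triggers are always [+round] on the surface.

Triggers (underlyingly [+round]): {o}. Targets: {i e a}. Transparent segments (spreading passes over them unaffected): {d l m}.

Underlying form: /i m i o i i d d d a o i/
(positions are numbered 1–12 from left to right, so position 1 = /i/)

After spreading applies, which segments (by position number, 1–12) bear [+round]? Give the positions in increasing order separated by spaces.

From /o/ at 4 rightward: 5 /i/ → [+round]; 6 /i/ → [+round]; 7 /d/ transparent; 8 /d/ transparent; 9 /d/ transparent; 10 /a/ → [+round]; 11 /o/ is itself a trigger — this domain ends here.
From /o/ at 4 leftward: 3 /i/ → [+round]; 2 /m/ transparent; 1 /i/ → [+round]; word edge.
From /o/ at 11 rightward: 12 /i/ → [+round]; word edge.
From /o/ at 11 leftward: 10 /a/ → [+round]; 9 /d/ transparent; 8 /d/ transparent; 7 /d/ transparent; 6 /i/ → [+round]; 5 /i/ → [+round]; 4 /o/ is itself a trigger — this domain ends here.

1 3 4 5 6 10 11 12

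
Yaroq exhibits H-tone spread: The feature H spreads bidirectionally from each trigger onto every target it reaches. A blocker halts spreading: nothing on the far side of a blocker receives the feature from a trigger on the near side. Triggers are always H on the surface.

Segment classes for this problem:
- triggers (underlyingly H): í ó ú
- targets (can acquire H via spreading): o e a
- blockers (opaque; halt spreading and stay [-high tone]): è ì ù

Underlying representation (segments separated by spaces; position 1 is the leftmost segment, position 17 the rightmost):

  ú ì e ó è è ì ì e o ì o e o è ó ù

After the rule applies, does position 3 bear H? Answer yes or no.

yes

From /ú/ at 1 rightward: 2 /ì/ blocks.
From /ú/ at 1 leftward: word edge.
From /ó/ at 4 rightward: 5 /è/ blocks.
From /ó/ at 4 leftward: 3 /e/ → H; 2 /ì/ blocks.
From /ó/ at 16 rightward: 17 /ù/ blocks.
From /ó/ at 16 leftward: 15 /è/ blocks.
Targets with no active source: positions 9 10 12 13 14 stay [-high tone].
H positions on the surface: 1 3 4 16.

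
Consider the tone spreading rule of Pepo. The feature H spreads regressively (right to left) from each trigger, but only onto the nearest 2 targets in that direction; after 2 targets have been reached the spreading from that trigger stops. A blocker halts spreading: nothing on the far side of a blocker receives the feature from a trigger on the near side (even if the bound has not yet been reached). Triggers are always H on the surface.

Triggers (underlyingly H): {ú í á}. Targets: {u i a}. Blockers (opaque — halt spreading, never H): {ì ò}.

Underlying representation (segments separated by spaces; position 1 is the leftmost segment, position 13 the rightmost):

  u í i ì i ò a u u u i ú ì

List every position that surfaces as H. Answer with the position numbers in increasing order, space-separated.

From /í/ at 2 leftward: 1 /u/ → H; word edge.
From /ú/ at 12 leftward: 11 /i/ → H; 10 /u/ → H; bound reached.
Targets with no active source: positions 3 5 7 8 9 stay [-high tone].

1 2 10 11 12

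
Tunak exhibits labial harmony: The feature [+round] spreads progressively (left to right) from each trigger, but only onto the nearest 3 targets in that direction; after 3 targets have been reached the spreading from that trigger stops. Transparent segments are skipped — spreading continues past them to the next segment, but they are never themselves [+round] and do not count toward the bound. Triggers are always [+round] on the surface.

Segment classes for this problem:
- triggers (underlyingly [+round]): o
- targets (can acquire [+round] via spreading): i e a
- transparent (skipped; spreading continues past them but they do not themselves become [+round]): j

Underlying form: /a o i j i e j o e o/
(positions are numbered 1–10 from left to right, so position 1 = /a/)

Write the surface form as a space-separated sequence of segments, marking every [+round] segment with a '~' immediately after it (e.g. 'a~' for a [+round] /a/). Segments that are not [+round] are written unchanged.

a o~ i~ j i~ e~ j o~ e~ o~

From /o/ at 2 rightward: 3 /i/ → [+round]; 4 /j/ transparent; 5 /i/ → [+round]; 6 /e/ → [+round]; bound reached.
From /o/ at 8 rightward: 9 /e/ → [+round]; 10 /o/ is itself a trigger — this domain ends here.
From /o/ at 10 rightward: word edge.
Target with no active source: position 1 stays [-round].
[+round] positions on the surface: 2 3 5 6 8 9 10.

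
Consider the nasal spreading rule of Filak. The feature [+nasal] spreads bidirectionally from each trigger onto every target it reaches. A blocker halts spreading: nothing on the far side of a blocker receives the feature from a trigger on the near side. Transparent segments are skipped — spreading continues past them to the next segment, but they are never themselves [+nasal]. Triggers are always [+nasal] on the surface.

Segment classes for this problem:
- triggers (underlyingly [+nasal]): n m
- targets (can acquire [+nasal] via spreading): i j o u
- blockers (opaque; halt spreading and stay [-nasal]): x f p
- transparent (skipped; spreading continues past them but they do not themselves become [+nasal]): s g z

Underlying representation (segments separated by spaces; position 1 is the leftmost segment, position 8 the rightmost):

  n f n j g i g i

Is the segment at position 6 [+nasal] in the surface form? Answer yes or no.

yes

From /n/ at 1 rightward: 2 /f/ blocks.
From /n/ at 1 leftward: word edge.
From /n/ at 3 rightward: 4 /j/ → [+nasal]; 5 /g/ transparent; 6 /i/ → [+nasal]; 7 /g/ transparent; 8 /i/ → [+nasal]; word edge.
From /n/ at 3 leftward: 2 /f/ blocks.
[+nasal] positions on the surface: 1 3 4 6 8.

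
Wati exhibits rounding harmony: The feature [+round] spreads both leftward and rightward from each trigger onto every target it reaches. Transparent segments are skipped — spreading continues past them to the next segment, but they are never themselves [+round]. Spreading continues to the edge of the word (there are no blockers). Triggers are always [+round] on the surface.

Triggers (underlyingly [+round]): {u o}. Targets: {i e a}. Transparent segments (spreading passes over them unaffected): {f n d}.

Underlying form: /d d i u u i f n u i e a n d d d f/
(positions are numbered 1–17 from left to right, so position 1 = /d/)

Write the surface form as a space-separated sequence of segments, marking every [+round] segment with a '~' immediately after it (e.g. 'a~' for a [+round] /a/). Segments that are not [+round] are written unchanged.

d d i~ u~ u~ i~ f n u~ i~ e~ a~ n d d d f

From /u/ at 4 rightward: 5 /u/ is itself a trigger — this domain ends here.
From /u/ at 4 leftward: 3 /i/ → [+round]; 2 /d/ transparent; 1 /d/ transparent; word edge.
From /u/ at 5 rightward: 6 /i/ → [+round]; 7 /f/ transparent; 8 /n/ transparent; 9 /u/ is itself a trigger — this domain ends here.
From /u/ at 5 leftward: 4 /u/ is itself a trigger — this domain ends here.
From /u/ at 9 rightward: 10 /i/ → [+round]; 11 /e/ → [+round]; 12 /a/ → [+round]; 13 /n/ transparent; 14 /d/ transparent; 15 /d/ transparent; 16 /d/ transparent; 17 /f/ transparent; word edge.
From /u/ at 9 leftward: 8 /n/ transparent; 7 /f/ transparent; 6 /i/ → [+round]; 5 /u/ is itself a trigger — this domain ends here.
[+round] positions on the surface: 3 4 5 6 9 10 11 12.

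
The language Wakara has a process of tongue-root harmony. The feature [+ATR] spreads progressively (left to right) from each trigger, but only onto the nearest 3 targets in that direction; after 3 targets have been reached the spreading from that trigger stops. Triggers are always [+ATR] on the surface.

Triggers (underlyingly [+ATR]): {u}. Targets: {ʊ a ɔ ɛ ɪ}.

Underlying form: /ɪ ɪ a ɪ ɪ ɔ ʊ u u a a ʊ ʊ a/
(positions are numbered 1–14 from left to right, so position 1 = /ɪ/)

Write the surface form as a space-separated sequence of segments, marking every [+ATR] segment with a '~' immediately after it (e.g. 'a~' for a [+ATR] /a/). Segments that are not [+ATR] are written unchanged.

From /u/ at 8 rightward: 9 /u/ is itself a trigger — this domain ends here.
From /u/ at 9 rightward: 10 /a/ → [+ATR]; 11 /a/ → [+ATR]; 12 /ʊ/ → [+ATR]; bound reached.
Targets with no active source: positions 1 2 3 4 5 6 7 13 14 stay [-ATR].
[+ATR] positions on the surface: 8 9 10 11 12.

ɪ ɪ a ɪ ɪ ɔ ʊ u~ u~ a~ a~ ʊ~ ʊ a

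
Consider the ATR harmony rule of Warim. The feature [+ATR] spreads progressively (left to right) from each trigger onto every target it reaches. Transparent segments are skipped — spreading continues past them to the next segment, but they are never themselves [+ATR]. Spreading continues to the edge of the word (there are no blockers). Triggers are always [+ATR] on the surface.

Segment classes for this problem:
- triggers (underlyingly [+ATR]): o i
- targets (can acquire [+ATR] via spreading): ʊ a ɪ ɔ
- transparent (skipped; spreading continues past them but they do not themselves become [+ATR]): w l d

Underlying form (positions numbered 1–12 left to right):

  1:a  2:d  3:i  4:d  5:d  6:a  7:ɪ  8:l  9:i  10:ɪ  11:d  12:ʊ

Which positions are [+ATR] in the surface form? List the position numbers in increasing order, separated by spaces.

3 6 7 9 10 12

From /i/ at 3 rightward: 4 /d/ transparent; 5 /d/ transparent; 6 /a/ → [+ATR]; 7 /ɪ/ → [+ATR]; 8 /l/ transparent; 9 /i/ is itself a trigger — this domain ends here.
From /i/ at 9 rightward: 10 /ɪ/ → [+ATR]; 11 /d/ transparent; 12 /ʊ/ → [+ATR]; word edge.
Target with no active source: position 1 stays [-ATR].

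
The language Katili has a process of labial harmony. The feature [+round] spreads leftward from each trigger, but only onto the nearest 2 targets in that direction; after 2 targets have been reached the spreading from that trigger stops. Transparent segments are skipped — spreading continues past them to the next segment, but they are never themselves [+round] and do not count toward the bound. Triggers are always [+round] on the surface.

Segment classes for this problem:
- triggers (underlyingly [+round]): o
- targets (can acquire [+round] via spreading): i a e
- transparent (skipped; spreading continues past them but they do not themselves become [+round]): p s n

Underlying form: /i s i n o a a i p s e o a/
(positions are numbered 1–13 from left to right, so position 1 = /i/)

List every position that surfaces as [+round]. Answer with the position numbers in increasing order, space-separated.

1 3 5 8 11 12

From /o/ at 5 leftward: 4 /n/ transparent; 3 /i/ → [+round]; 2 /s/ transparent; 1 /i/ → [+round]; bound reached.
From /o/ at 12 leftward: 11 /e/ → [+round]; 10 /s/ transparent; 9 /p/ transparent; 8 /i/ → [+round]; bound reached.
Targets with no active source: positions 6 7 13 stay [-round].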